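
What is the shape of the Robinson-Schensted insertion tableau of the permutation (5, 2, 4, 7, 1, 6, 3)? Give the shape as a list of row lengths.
[3, 2, 2]

Row-insert each entry into an empty tableau.

After inserting 5: P = [[5]].
After inserting 2: P = [[2], [5]].
After inserting 4: P = [[2, 4], [5]].
After inserting 7: P = [[2, 4, 7], [5]].
After inserting 1: P = [[1, 4, 7], [2], [5]].
After inserting 6: P = [[1, 4, 6], [2, 7], [5]].
After inserting 3: P = [[1, 3, 6], [2, 4], [5, 7]].

The final insertion tableau P = [[1, 3, 6], [2, 4], [5, 7]] has shape [3, 2, 2].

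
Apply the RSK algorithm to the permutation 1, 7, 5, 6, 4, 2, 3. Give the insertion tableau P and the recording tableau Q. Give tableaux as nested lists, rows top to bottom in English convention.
P = [[1, 2, 3], [4, 6], [5], [7]], Q = [[1, 2, 4], [3, 7], [5], [6]]

Insert each entry of the permutation into P by Schensted row insertion, recording in Q the position of each new cell.

Insert 1: appended to row 1. P = [[1]], Q = [[1]].
Insert 7: appended to row 1. P = [[1, 7]], Q = [[1, 2]].
Insert 5: 5 bumps 7 from row 1; 7 starts row 2. P = [[1, 5], [7]], Q = [[1, 2], [3]].
Insert 6: appended to row 1. P = [[1, 5, 6], [7]], Q = [[1, 2, 4], [3]].
Insert 4: 4 bumps 5 from row 1; 5 bumps 7 from row 2; 7 starts row 3. P = [[1, 4, 6], [5], [7]], Q = [[1, 2, 4], [3], [5]].
Insert 2: 2 bumps 4 from row 1; 4 bumps 5 from row 2; 5 bumps 7 from row 3; 7 starts row 4. P = [[1, 2, 6], [4], [5], [7]], Q = [[1, 2, 4], [3], [5], [6]].
Insert 3: 3 bumps 6 from row 1; 6 appends to row 2. P = [[1, 2, 3], [4, 6], [5], [7]], Q = [[1, 2, 4], [3, 7], [5], [6]].

So P = [[1, 2, 3], [4, 6], [5], [7]], Q = [[1, 2, 4], [3, 7], [5], [6]].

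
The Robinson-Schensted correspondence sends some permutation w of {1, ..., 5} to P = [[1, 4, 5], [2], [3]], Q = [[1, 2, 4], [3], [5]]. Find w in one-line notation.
Reverse the RSK construction: for i from n down to 1, find the cell of Q containing i, remove the entry at that cell from P, and reverse-bump it up through P; the value ejected from row 1 is w(i).

Step i=5: Q has 5 at row 3, column 1; remove 3 from row 3 of P and reverse-bump: 3 enters row 2 and ejects 2; 2 enters row 1 and ejects 1. So w(5) = 1. P is now [[2, 4, 5], [3]].
Step i=4: Q has 4 at row 1, column 3; remove that cell from P, ejecting 5. So w(4) = 5. P is now [[2, 4], [3]].
Step i=3: Q has 3 at row 2, column 1; remove 3 from row 2 of P and reverse-bump: 3 enters row 1 and ejects 2. So w(3) = 2. P is now [[3, 4]].
Step i=2: Q has 2 at row 1, column 2; remove that cell from P, ejecting 4. So w(2) = 4. P is now [[3]].
Step i=1: Q has 1 at row 1, column 1; remove that cell from P, ejecting 3. So w(1) = 3. P is now [].

So w = 3 4 2 5 1.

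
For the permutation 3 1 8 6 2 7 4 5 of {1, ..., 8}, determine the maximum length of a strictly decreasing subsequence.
3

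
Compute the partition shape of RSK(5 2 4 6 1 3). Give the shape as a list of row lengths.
Row-insert each entry into an empty tableau.

After inserting 5: P = [[5]].
After inserting 2: P = [[2], [5]].
After inserting 4: P = [[2, 4], [5]].
After inserting 6: P = [[2, 4, 6], [5]].
After inserting 1: P = [[1, 4, 6], [2], [5]].
After inserting 3: P = [[1, 3, 6], [2, 4], [5]].

The final insertion tableau P = [[1, 3, 6], [2, 4], [5]] has shape [3, 2, 1].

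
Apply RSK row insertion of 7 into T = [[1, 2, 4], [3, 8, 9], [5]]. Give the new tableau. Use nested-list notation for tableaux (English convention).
7 is larger than every entry of row 1, so it is appended to row 1. The new tableau is [[1, 2, 4, 7], [3, 8, 9], [5]].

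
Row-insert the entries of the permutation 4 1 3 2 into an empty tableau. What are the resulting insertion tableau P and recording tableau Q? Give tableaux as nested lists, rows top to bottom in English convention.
P = [[1, 2], [3], [4]], Q = [[1, 3], [2], [4]]

Insert each entry of the permutation into P by Schensted row insertion, recording in Q the position of each new cell.

Insert 4: appended to row 1. P = [[4]].
Insert 1: 1 bumps 4 from row 1; 4 starts row 2. P = [[1], [4]].
Insert 3: appended to row 1. P = [[1, 3], [4]].
Insert 2: 2 bumps 3 from row 1; 3 bumps 4 from row 2; 4 starts row 3. P = [[1, 2], [3], [4]].

So P = [[1, 2], [3], [4]], Q = [[1, 3], [2], [4]].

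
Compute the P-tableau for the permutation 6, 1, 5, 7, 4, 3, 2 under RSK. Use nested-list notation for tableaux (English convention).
After inserting 6: P = [[6]].
After inserting 1: P = [[1], [6]].
After inserting 5: P = [[1, 5], [6]].
After inserting 7: P = [[1, 5, 7], [6]].
After inserting 4: P = [[1, 4, 7], [5], [6]].
After inserting 3: P = [[1, 3, 7], [4], [5], [6]].
After inserting 2: P = [[1, 2, 7], [3], [4], [5], [6]].

So P = [[1, 2, 7], [3], [4], [5], [6]].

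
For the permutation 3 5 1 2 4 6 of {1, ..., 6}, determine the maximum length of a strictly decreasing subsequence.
2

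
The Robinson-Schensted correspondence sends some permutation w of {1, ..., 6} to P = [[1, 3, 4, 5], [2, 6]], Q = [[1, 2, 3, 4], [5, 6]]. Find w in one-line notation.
Reverse the RSK construction: for i from n down to 1, find the cell of Q containing i, remove the entry at that cell from P, and reverse-bump it up through P; the value ejected from row 1 is w(i).

Step i=6: Q has 6 at row 2, column 2; remove 6 from row 2 of P and reverse-bump: 6 enters row 1 and ejects 5. So w(6) = 5. P is now [[1, 3, 4, 6], [2]].
Step i=5: Q has 5 at row 2, column 1; remove 2 from row 2 of P and reverse-bump: 2 enters row 1 and ejects 1. So w(5) = 1. P is now [[2, 3, 4, 6]].
Step i=4: Q has 4 at row 1, column 4; remove that cell from P, ejecting 6. So w(4) = 6. P is now [[2, 3, 4]].
Step i=3: Q has 3 at row 1, column 3; remove that cell from P, ejecting 4. So w(3) = 4. P is now [[2, 3]].
Step i=2: Q has 2 at row 1, column 2; remove that cell from P, ejecting 3. So w(2) = 3. P is now [[2]].
Step i=1: Q has 1 at row 1, column 1; remove that cell from P, ejecting 2. So w(1) = 2. P is now [].

So w = 2 3 4 6 1 5.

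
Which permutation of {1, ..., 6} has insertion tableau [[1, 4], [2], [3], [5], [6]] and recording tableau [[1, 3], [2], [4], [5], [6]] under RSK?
6 3 5 4 2 1

Reverse the RSK construction: for i from n down to 1, find the cell of Q containing i, remove the entry at that cell from P, and reverse-bump it up through P; the value ejected from row 1 is w(i).

Step i=6: Q has 6 at row 5, column 1; remove 6 from row 5 of P and reverse-bump: 6 enters row 4 and ejects 5; 5 enters row 3 and ejects 3; 3 enters row 2 and ejects 2; 2 enters row 1 and ejects 1. So w(6) = 1. P is now [[2, 4], [3], [5], [6]].
Step i=5: Q has 5 at row 4, column 1; remove 6 from row 4 of P and reverse-bump: 6 enters row 3 and ejects 5; 5 enters row 2 and ejects 3; 3 enters row 1 and ejects 2. So w(5) = 2. P is now [[3, 4], [5], [6]].
Step i=4: Q has 4 at row 3, column 1; remove 6 from row 3 of P and reverse-bump: 6 enters row 2 and ejects 5; 5 enters row 1 and ejects 4. So w(4) = 4. P is now [[3, 5], [6]].
Step i=3: Q has 3 at row 1, column 2; remove that cell from P, ejecting 5. So w(3) = 5. P is now [[3], [6]].
Step i=2: Q has 2 at row 2, column 1; remove 6 from row 2 of P and reverse-bump: 6 enters row 1 and ejects 3. So w(2) = 3. P is now [[6]].
Step i=1: Q has 1 at row 1, column 1; remove that cell from P, ejecting 6. So w(1) = 6. P is now [].

So w = 6 3 5 4 2 1.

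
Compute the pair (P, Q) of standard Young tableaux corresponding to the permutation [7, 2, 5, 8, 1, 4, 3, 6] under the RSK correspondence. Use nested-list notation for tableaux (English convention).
Insert each entry of the permutation into P by Schensted row insertion, recording in Q the position of each new cell.

After inserting 7: P = [[7]].
After inserting 2: P = [[2], [7]].
After inserting 5: P = [[2, 5], [7]].
After inserting 8: P = [[2, 5, 8], [7]].
After inserting 1: P = [[1, 5, 8], [2], [7]].
After inserting 4: P = [[1, 4, 8], [2, 5], [7]].
After inserting 3: P = [[1, 3, 8], [2, 4], [5], [7]].
After inserting 6: P = [[1, 3, 6], [2, 4, 8], [5], [7]].

So P = [[1, 3, 6], [2, 4, 8], [5], [7]], Q = [[1, 3, 4], [2, 6, 8], [5], [7]].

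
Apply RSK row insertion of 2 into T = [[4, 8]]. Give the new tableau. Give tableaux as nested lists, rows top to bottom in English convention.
In row 1, 2 replaces 4 (the leftmost entry greater than 2); 4 is bumped to row 2. 4 starts a new row 2. The new tableau is [[2, 8], [4]].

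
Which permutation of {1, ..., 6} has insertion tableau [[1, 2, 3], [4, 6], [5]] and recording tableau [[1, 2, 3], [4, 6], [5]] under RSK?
Reverse the RSK construction: for i from n down to 1, find the cell of Q containing i, remove the entry at that cell from P, and reverse-bump it up through P; the value ejected from row 1 is w(i).

Step i=6: Q has 6 at row 2, column 2; remove 6 from row 2 of P and reverse-bump: 6 enters row 1 and ejects 3. So w(6) = 3. P is now [[1, 2, 6], [4], [5]].
Step i=5: Q has 5 at row 3, column 1; remove 5 from row 3 of P and reverse-bump: 5 enters row 2 and ejects 4; 4 enters row 1 and ejects 2. So w(5) = 2. P is now [[1, 4, 6], [5]].
Step i=4: Q has 4 at row 2, column 1; remove 5 from row 2 of P and reverse-bump: 5 enters row 1 and ejects 4. So w(4) = 4. P is now [[1, 5, 6]].
Step i=3: Q has 3 at row 1, column 3; remove that cell from P, ejecting 6. So w(3) = 6. P is now [[1, 5]].
Step i=2: Q has 2 at row 1, column 2; remove that cell from P, ejecting 5. So w(2) = 5. P is now [[1]].
Step i=1: Q has 1 at row 1, column 1; remove that cell from P, ejecting 1. So w(1) = 1. P is now [].

So w = 1 5 6 4 2 3.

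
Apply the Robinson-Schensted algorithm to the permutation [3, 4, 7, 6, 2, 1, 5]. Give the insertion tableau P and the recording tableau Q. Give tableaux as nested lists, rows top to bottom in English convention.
Insert each entry of the permutation into P by Schensted row insertion, recording in Q the position of each new cell.

Insert 3: appended to row 1. P = [[3]], Q = [[1]].
Insert 4: appended to row 1. P = [[3, 4]], Q = [[1, 2]].
Insert 7: appended to row 1. P = [[3, 4, 7]], Q = [[1, 2, 3]].
Insert 6: 6 bumps 7 from row 1; 7 starts row 2. P = [[3, 4, 6], [7]], Q = [[1, 2, 3], [4]].
Insert 2: 2 bumps 3 from row 1; 3 bumps 7 from row 2; 7 starts row 3. P = [[2, 4, 6], [3], [7]], Q = [[1, 2, 3], [4], [5]].
Insert 1: 1 bumps 2 from row 1; 2 bumps 3 from row 2; 3 bumps 7 from row 3; 7 starts row 4. P = [[1, 4, 6], [2], [3], [7]], Q = [[1, 2, 3], [4], [5], [6]].
Insert 5: 5 bumps 6 from row 1; 6 appends to row 2. P = [[1, 4, 5], [2, 6], [3], [7]], Q = [[1, 2, 3], [4, 7], [5], [6]].

So P = [[1, 4, 5], [2, 6], [3], [7]], Q = [[1, 2, 3], [4, 7], [5], [6]].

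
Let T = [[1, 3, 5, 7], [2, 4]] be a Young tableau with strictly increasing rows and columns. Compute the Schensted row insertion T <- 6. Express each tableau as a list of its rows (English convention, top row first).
[[1, 3, 5, 6], [2, 4, 7]]

In row 1, 6 replaces 7 (the leftmost entry greater than 6); 7 is bumped to row 2. 7 is appended to row 2. The new tableau is [[1, 3, 5, 6], [2, 4, 7]].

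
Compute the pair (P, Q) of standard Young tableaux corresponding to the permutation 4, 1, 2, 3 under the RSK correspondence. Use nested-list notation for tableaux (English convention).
P = [[1, 2, 3], [4]], Q = [[1, 3, 4], [2]]

Insert each entry of the permutation into P by Schensted row insertion, recording in Q the position of each new cell.

After inserting 4: P = [[4]].
After inserting 1: P = [[1], [4]].
After inserting 2: P = [[1, 2], [4]].
After inserting 3: P = [[1, 2, 3], [4]].

So P = [[1, 2, 3], [4]], Q = [[1, 3, 4], [2]].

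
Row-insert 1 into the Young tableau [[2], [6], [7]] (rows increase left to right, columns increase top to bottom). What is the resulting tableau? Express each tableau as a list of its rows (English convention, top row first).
In row 1, 1 replaces 2 (the leftmost entry greater than 1); 2 is bumped to row 2. In row 2, 2 replaces 6 (the leftmost entry greater than 2); 6 is bumped to row 3. In row 3, 6 replaces 7 (the leftmost entry greater than 6); 7 is bumped to row 4. 7 starts a new row 4. The new tableau is [[1], [2], [6], [7]].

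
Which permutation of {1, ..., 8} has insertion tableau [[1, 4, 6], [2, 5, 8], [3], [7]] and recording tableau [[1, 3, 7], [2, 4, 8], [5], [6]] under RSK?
3 2 7 5 4 1 8 6

Reverse the RSK construction: for i from n down to 1, find the cell of Q containing i, remove the entry at that cell from P, and reverse-bump it up through P; the value ejected from row 1 is w(i).

Step i=8: Q has 8 at row 2, column 3; remove 8 from row 2 of P and reverse-bump: 8 enters row 1 and ejects 6. So w(8) = 6. P is now [[1, 4, 8], [2, 5], [3], [7]].
Step i=7: Q has 7 at row 1, column 3; remove that cell from P, ejecting 8. So w(7) = 8. P is now [[1, 4], [2, 5], [3], [7]].
Step i=6: Q has 6 at row 4, column 1; remove 7 from row 4 of P and reverse-bump: 7 enters row 3 and ejects 3; 3 enters row 2 and ejects 2; 2 enters row 1 and ejects 1. So w(6) = 1. P is now [[2, 4], [3, 5], [7]].
Step i=5: Q has 5 at row 3, column 1; remove 7 from row 3 of P and reverse-bump: 7 enters row 2 and ejects 5; 5 enters row 1 and ejects 4. So w(5) = 4. P is now [[2, 5], [3, 7]].
Step i=4: Q has 4 at row 2, column 2; remove 7 from row 2 of P and reverse-bump: 7 enters row 1 and ejects 5. So w(4) = 5. P is now [[2, 7], [3]].
Step i=3: Q has 3 at row 1, column 2; remove that cell from P, ejecting 7. So w(3) = 7. P is now [[2], [3]].
Step i=2: Q has 2 at row 2, column 1; remove 3 from row 2 of P and reverse-bump: 3 enters row 1 and ejects 2. So w(2) = 2. P is now [[3]].
Step i=1: Q has 1 at row 1, column 1; remove that cell from P, ejecting 3. So w(1) = 3. P is now [].

So w = 3 2 7 5 4 1 8 6.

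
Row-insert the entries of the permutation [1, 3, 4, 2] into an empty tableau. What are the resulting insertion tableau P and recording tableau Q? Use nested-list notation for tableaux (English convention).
P = [[1, 2, 4], [3]], Q = [[1, 2, 3], [4]]

Insert each entry of the permutation into P by Schensted row insertion, recording in Q the position of each new cell.

After inserting 1: P = [[1]].
After inserting 3: P = [[1, 3]].
After inserting 4: P = [[1, 3, 4]].
After inserting 2: P = [[1, 2, 4], [3]].

So P = [[1, 2, 4], [3]], Q = [[1, 2, 3], [4]].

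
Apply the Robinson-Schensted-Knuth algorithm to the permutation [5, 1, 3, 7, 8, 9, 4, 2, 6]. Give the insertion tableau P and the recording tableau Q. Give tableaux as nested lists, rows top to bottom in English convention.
Insert each entry of the permutation into P by Schensted row insertion, recording in Q the position of each new cell.

Insert 5: appended to row 1. P = [[5]].
Insert 1: 1 bumps 5 from row 1; 5 starts row 2. P = [[1], [5]].
Insert 3: appended to row 1. P = [[1, 3], [5]].
Insert 7: appended to row 1. P = [[1, 3, 7], [5]].
Insert 8: appended to row 1. P = [[1, 3, 7, 8], [5]].
Insert 9: appended to row 1. P = [[1, 3, 7, 8, 9], [5]].
Insert 4: 4 bumps 7 from row 1; 7 appends to row 2. P = [[1, 3, 4, 8, 9], [5, 7]].
Insert 2: 2 bumps 3 from row 1; 3 bumps 5 from row 2; 5 starts row 3. P = [[1, 2, 4, 8, 9], [3, 7], [5]].
Insert 6: 6 bumps 8 from row 1; 8 appends to row 2. P = [[1, 2, 4, 6, 9], [3, 7, 8], [5]].

So P = [[1, 2, 4, 6, 9], [3, 7, 8], [5]], Q = [[1, 3, 4, 5, 6], [2, 7, 9], [8]].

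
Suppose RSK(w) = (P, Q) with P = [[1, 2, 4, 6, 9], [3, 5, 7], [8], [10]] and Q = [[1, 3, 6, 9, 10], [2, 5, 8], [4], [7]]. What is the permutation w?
10 3 8 1 5 7 2 4 6 9

Reverse the RSK construction: for i from n down to 1, find the cell of Q containing i, remove the entry at that cell from P, and reverse-bump it up through P; the value ejected from row 1 is w(i).

Step i=10: Q has 10 at row 1, column 5; remove that cell from P, ejecting 9. So w(10) = 9. P is now [[1, 2, 4, 6], [3, 5, 7], [8], [10]].
Step i=9: Q has 9 at row 1, column 4; remove that cell from P, ejecting 6. So w(9) = 6. P is now [[1, 2, 4], [3, 5, 7], [8], [10]].
Step i=8: Q has 8 at row 2, column 3; remove 7 from row 2 of P and reverse-bump: 7 enters row 1 and ejects 4. So w(8) = 4. P is now [[1, 2, 7], [3, 5], [8], [10]].
Step i=7: Q has 7 at row 4, column 1; remove 10 from row 4 of P and reverse-bump: 10 enters row 3 and ejects 8; 8 enters row 2 and ejects 5; 5 enters row 1 and ejects 2. So w(7) = 2. P is now [[1, 5, 7], [3, 8], [10]].
Step i=6: Q has 6 at row 1, column 3; remove that cell from P, ejecting 7. So w(6) = 7. P is now [[1, 5], [3, 8], [10]].
Step i=5: Q has 5 at row 2, column 2; remove 8 from row 2 of P and reverse-bump: 8 enters row 1 and ejects 5. So w(5) = 5. P is now [[1, 8], [3], [10]].
Step i=4: Q has 4 at row 3, column 1; remove 10 from row 3 of P and reverse-bump: 10 enters row 2 and ejects 3; 3 enters row 1 and ejects 1. So w(4) = 1. P is now [[3, 8], [10]].
Step i=3: Q has 3 at row 1, column 2; remove that cell from P, ejecting 8. So w(3) = 8. P is now [[3], [10]].
Step i=2: Q has 2 at row 2, column 1; remove 10 from row 2 of P and reverse-bump: 10 enters row 1 and ejects 3. So w(2) = 3. P is now [[10]].
Step i=1: Q has 1 at row 1, column 1; remove that cell from P, ejecting 10. So w(1) = 10. P is now [].

So w = 10 3 8 1 5 7 2 4 6 9.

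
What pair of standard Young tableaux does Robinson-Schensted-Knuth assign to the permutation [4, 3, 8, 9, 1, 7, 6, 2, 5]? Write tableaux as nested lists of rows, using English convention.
Insert each entry of the permutation into P by Schensted row insertion, recording in Q the position of each new cell.

After inserting 4: P = [[4]].
After inserting 3: P = [[3], [4]].
After inserting 8: P = [[3, 8], [4]].
After inserting 9: P = [[3, 8, 9], [4]].
After inserting 1: P = [[1, 8, 9], [3], [4]].
After inserting 7: P = [[1, 7, 9], [3, 8], [4]].
After inserting 6: P = [[1, 6, 9], [3, 7], [4, 8]].
After inserting 2: P = [[1, 2, 9], [3, 6], [4, 7], [8]].
After inserting 5: P = [[1, 2, 5], [3, 6, 9], [4, 7], [8]].

So P = [[1, 2, 5], [3, 6, 9], [4, 7], [8]], Q = [[1, 3, 4], [2, 6, 9], [5, 7], [8]].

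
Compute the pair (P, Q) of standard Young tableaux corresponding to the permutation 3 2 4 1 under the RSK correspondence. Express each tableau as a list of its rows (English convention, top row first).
Insert each entry of the permutation into P by Schensted row insertion, recording in Q the position of each new cell.

After inserting 3: P = [[3]].
After inserting 2: P = [[2], [3]].
After inserting 4: P = [[2, 4], [3]].
After inserting 1: P = [[1, 4], [2], [3]].

So P = [[1, 4], [2], [3]], Q = [[1, 3], [2], [4]].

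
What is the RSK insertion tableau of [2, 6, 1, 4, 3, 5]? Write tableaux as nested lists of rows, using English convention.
P = [[1, 3, 5], [2, 4], [6]]

Insert 2: appended to row 1. P = [[2]].
Insert 6: appended to row 1. P = [[2, 6]].
Insert 1: 1 bumps 2 from row 1; 2 starts row 2. P = [[1, 6], [2]].
Insert 4: 4 bumps 6 from row 1; 6 appends to row 2. P = [[1, 4], [2, 6]].
Insert 3: 3 bumps 4 from row 1; 4 bumps 6 from row 2; 6 starts row 3. P = [[1, 3], [2, 4], [6]].
Insert 5: appended to row 1. P = [[1, 3, 5], [2, 4], [6]].

So P = [[1, 3, 5], [2, 4], [6]].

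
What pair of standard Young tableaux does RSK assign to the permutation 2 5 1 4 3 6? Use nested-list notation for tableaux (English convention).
P = [[1, 3, 6], [2, 4], [5]], Q = [[1, 2, 6], [3, 4], [5]]

Insert each entry of the permutation into P by Schensted row insertion, recording in Q the position of each new cell.

Insert 2: appended to row 1. P = [[2]].
Insert 5: appended to row 1. P = [[2, 5]].
Insert 1: 1 bumps 2 from row 1; 2 starts row 2. P = [[1, 5], [2]].
Insert 4: 4 bumps 5 from row 1; 5 appends to row 2. P = [[1, 4], [2, 5]].
Insert 3: 3 bumps 4 from row 1; 4 bumps 5 from row 2; 5 starts row 3. P = [[1, 3], [2, 4], [5]].
Insert 6: appended to row 1. P = [[1, 3, 6], [2, 4], [5]].

So P = [[1, 3, 6], [2, 4], [5]], Q = [[1, 2, 6], [3, 4], [5]].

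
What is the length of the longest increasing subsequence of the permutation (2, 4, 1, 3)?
2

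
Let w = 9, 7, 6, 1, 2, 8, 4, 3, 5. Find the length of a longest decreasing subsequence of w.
5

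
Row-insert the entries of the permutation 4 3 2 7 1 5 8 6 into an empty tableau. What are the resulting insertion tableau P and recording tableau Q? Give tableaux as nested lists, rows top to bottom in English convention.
Insert each entry of the permutation into P by Schensted row insertion, recording in Q the position of each new cell.

Insert 4: appended to row 1. P = [[4]], Q = [[1]].
Insert 3: 3 bumps 4 from row 1; 4 starts row 2. P = [[3], [4]], Q = [[1], [2]].
Insert 2: 2 bumps 3 from row 1; 3 bumps 4 from row 2; 4 starts row 3. P = [[2], [3], [4]], Q = [[1], [2], [3]].
Insert 7: appended to row 1. P = [[2, 7], [3], [4]], Q = [[1, 4], [2], [3]].
Insert 1: 1 bumps 2 from row 1; 2 bumps 3 from row 2; 3 bumps 4 from row 3; 4 starts row 4. P = [[1, 7], [2], [3], [4]], Q = [[1, 4], [2], [3], [5]].
Insert 5: 5 bumps 7 from row 1; 7 appends to row 2. P = [[1, 5], [2, 7], [3], [4]], Q = [[1, 4], [2, 6], [3], [5]].
Insert 8: appended to row 1. P = [[1, 5, 8], [2, 7], [3], [4]], Q = [[1, 4, 7], [2, 6], [3], [5]].
Insert 6: 6 bumps 8 from row 1; 8 appends to row 2. P = [[1, 5, 6], [2, 7, 8], [3], [4]], Q = [[1, 4, 7], [2, 6, 8], [3], [5]].

So P = [[1, 5, 6], [2, 7, 8], [3], [4]], Q = [[1, 4, 7], [2, 6, 8], [3], [5]].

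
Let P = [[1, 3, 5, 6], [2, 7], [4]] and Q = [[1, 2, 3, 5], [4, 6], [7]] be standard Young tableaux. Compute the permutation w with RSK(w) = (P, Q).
2 4 5 3 7 6 1

Reverse the RSK construction: for i from n down to 1, find the cell of Q containing i, remove the entry at that cell from P, and reverse-bump it up through P; the value ejected from row 1 is w(i).

Step i=7: Q has 7 at row 3, column 1; remove 4 from row 3 of P and reverse-bump: 4 enters row 2 and ejects 2; 2 enters row 1 and ejects 1. So w(7) = 1. P is now [[2, 3, 5, 6], [4, 7]].
Step i=6: Q has 6 at row 2, column 2; remove 7 from row 2 of P and reverse-bump: 7 enters row 1 and ejects 6. So w(6) = 6. P is now [[2, 3, 5, 7], [4]].
Step i=5: Q has 5 at row 1, column 4; remove that cell from P, ejecting 7. So w(5) = 7. P is now [[2, 3, 5], [4]].
Step i=4: Q has 4 at row 2, column 1; remove 4 from row 2 of P and reverse-bump: 4 enters row 1 and ejects 3. So w(4) = 3. P is now [[2, 4, 5]].
Step i=3: Q has 3 at row 1, column 3; remove that cell from P, ejecting 5. So w(3) = 5. P is now [[2, 4]].
Step i=2: Q has 2 at row 1, column 2; remove that cell from P, ejecting 4. So w(2) = 4. P is now [[2]].
Step i=1: Q has 1 at row 1, column 1; remove that cell from P, ejecting 2. So w(1) = 2. P is now [].

So w = 2 4 5 3 7 6 1.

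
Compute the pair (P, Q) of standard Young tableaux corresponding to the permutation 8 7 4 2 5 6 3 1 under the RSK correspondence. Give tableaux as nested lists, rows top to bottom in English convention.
P = [[1, 3, 6], [2, 5], [4], [7], [8]], Q = [[1, 5, 6], [2, 7], [3], [4], [8]]

Insert each entry of the permutation into P by Schensted row insertion, recording in Q the position of each new cell.

Insert 8: appended to row 1. P = [[8]].
Insert 7: 7 bumps 8 from row 1; 8 starts row 2. P = [[7], [8]].
Insert 4: 4 bumps 7 from row 1; 7 bumps 8 from row 2; 8 starts row 3. P = [[4], [7], [8]].
Insert 2: 2 bumps 4 from row 1; 4 bumps 7 from row 2; 7 bumps 8 from row 3; 8 starts row 4. P = [[2], [4], [7], [8]].
Insert 5: appended to row 1. P = [[2, 5], [4], [7], [8]].
Insert 6: appended to row 1. P = [[2, 5, 6], [4], [7], [8]].
Insert 3: 3 bumps 5 from row 1; 5 appends to row 2. P = [[2, 3, 6], [4, 5], [7], [8]].
Insert 1: 1 bumps 2 from row 1; 2 bumps 4 from row 2; 4 bumps 7 from row 3; 7 bumps 8 from row 4; 8 starts row 5. P = [[1, 3, 6], [2, 5], [4], [7], [8]].

So P = [[1, 3, 6], [2, 5], [4], [7], [8]], Q = [[1, 5, 6], [2, 7], [3], [4], [8]].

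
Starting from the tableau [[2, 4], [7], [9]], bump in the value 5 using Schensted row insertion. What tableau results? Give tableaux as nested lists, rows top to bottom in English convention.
[[2, 4, 5], [7], [9]]

5 is larger than every entry of row 1, so it is appended to row 1. The new tableau is [[2, 4, 5], [7], [9]].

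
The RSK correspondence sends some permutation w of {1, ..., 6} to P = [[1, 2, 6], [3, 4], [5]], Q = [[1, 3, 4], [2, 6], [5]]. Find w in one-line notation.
Reverse RSK: for i = n, n-1, ..., 1, locate i in Q, remove the corresponding corner cell from P, and reverse-bump its entry up through P; the value ejected from row 1 is w(i).

So w = 5 3 4 6 1 2.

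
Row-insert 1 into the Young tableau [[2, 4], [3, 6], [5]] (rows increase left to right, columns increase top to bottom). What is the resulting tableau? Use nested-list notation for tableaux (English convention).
In row 1, 1 replaces 2 (the leftmost entry greater than 1); 2 is bumped to row 2. In row 2, 2 replaces 3 (the leftmost entry greater than 2); 3 is bumped to row 3. In row 3, 3 replaces 5 (the leftmost entry greater than 3); 5 is bumped to row 4. 5 starts a new row 4. The new tableau is [[1, 4], [2, 6], [3], [5]].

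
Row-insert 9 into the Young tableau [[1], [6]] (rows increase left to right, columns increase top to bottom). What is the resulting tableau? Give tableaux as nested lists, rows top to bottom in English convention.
[[1, 9], [6]]

9 is larger than every entry of row 1, so it is appended to row 1. The new tableau is [[1, 9], [6]].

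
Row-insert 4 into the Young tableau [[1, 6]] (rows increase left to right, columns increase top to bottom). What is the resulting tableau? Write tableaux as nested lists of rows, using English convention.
In row 1, 4 replaces 6 (the leftmost entry greater than 4); 6 is bumped to row 2. 6 starts a new row 2. The new tableau is [[1, 4], [6]].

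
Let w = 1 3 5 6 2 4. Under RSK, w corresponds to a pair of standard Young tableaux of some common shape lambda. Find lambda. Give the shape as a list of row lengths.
[4, 2]

Row-insert each entry into an empty tableau.

After inserting 1: P = [[1]].
After inserting 3: P = [[1, 3]].
After inserting 5: P = [[1, 3, 5]].
After inserting 6: P = [[1, 3, 5, 6]].
After inserting 2: P = [[1, 2, 5, 6], [3]].
After inserting 4: P = [[1, 2, 4, 6], [3, 5]].

The final insertion tableau P = [[1, 2, 4, 6], [3, 5]] has shape [4, 2].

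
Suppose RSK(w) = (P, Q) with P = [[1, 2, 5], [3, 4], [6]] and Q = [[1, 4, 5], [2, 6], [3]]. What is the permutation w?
Reverse RSK: for i = n, n-1, ..., 1, locate i in Q, remove the corresponding corner cell from P, and reverse-bump its entry up through P; the value ejected from row 1 is w(i).

So w = 6 3 1 4 5 2.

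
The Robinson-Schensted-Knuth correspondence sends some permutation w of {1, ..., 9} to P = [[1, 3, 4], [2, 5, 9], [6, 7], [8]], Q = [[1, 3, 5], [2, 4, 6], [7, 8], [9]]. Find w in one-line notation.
6 2 8 3 9 7 1 5 4

Reverse the RSK construction: for i from n down to 1, find the cell of Q containing i, remove the entry at that cell from P, and reverse-bump it up through P; the value ejected from row 1 is w(i).

Step i=9: Q has 9 at row 4, column 1; remove 8 from row 4 of P and reverse-bump: 8 enters row 3 and ejects 7; 7 enters row 2 and ejects 5; 5 enters row 1 and ejects 4. So w(9) = 4. P is now [[1, 3, 5], [2, 7, 9], [6, 8]].
Step i=8: Q has 8 at row 3, column 2; remove 8 from row 3 of P and reverse-bump: 8 enters row 2 and ejects 7; 7 enters row 1 and ejects 5. So w(8) = 5. P is now [[1, 3, 7], [2, 8, 9], [6]].
Step i=7: Q has 7 at row 3, column 1; remove 6 from row 3 of P and reverse-bump: 6 enters row 2 and ejects 2; 2 enters row 1 and ejects 1. So w(7) = 1. P is now [[2, 3, 7], [6, 8, 9]].
Step i=6: Q has 6 at row 2, column 3; remove 9 from row 2 of P and reverse-bump: 9 enters row 1 and ejects 7. So w(6) = 7. P is now [[2, 3, 9], [6, 8]].
Step i=5: Q has 5 at row 1, column 3; remove that cell from P, ejecting 9. So w(5) = 9. P is now [[2, 3], [6, 8]].
Step i=4: Q has 4 at row 2, column 2; remove 8 from row 2 of P and reverse-bump: 8 enters row 1 and ejects 3. So w(4) = 3. P is now [[2, 8], [6]].
Step i=3: Q has 3 at row 1, column 2; remove that cell from P, ejecting 8. So w(3) = 8. P is now [[2], [6]].
Step i=2: Q has 2 at row 2, column 1; remove 6 from row 2 of P and reverse-bump: 6 enters row 1 and ejects 2. So w(2) = 2. P is now [[6]].
Step i=1: Q has 1 at row 1, column 1; remove that cell from P, ejecting 6. So w(1) = 6. P is now [].

So w = 6 2 8 3 9 7 1 5 4.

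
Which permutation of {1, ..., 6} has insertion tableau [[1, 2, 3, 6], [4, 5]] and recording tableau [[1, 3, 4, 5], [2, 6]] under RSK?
Reverse the RSK construction: for i from n down to 1, find the cell of Q containing i, remove the entry at that cell from P, and reverse-bump it up through P; the value ejected from row 1 is w(i).

Step i=6: Q has 6 at row 2, column 2; remove 5 from row 2 of P and reverse-bump: 5 enters row 1 and ejects 3. So w(6) = 3. P is now [[1, 2, 5, 6], [4]].
Step i=5: Q has 5 at row 1, column 4; remove that cell from P, ejecting 6. So w(5) = 6. P is now [[1, 2, 5], [4]].
Step i=4: Q has 4 at row 1, column 3; remove that cell from P, ejecting 5. So w(4) = 5. P is now [[1, 2], [4]].
Step i=3: Q has 3 at row 1, column 2; remove that cell from P, ejecting 2. So w(3) = 2. P is now [[1], [4]].
Step i=2: Q has 2 at row 2, column 1; remove 4 from row 2 of P and reverse-bump: 4 enters row 1 and ejects 1. So w(2) = 1. P is now [[4]].
Step i=1: Q has 1 at row 1, column 1; remove that cell from P, ejecting 4. So w(1) = 4. P is now [].

So w = 4 1 2 5 6 3.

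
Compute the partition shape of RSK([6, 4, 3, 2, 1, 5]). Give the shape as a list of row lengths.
[2, 1, 1, 1, 1]

Row-insert each entry into an empty tableau.

After inserting 6: P = [[6]].
After inserting 4: P = [[4], [6]].
After inserting 3: P = [[3], [4], [6]].
After inserting 2: P = [[2], [3], [4], [6]].
After inserting 1: P = [[1], [2], [3], [4], [6]].
After inserting 5: P = [[1, 5], [2], [3], [4], [6]].

The final insertion tableau P = [[1, 5], [2], [3], [4], [6]] has shape [2, 1, 1, 1, 1].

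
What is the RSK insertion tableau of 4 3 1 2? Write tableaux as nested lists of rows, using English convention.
P = [[1, 2], [3], [4]]

Insert 4: appended to row 1. P = [[4]].
Insert 3: 3 bumps 4 from row 1; 4 starts row 2. P = [[3], [4]].
Insert 1: 1 bumps 3 from row 1; 3 bumps 4 from row 2; 4 starts row 3. P = [[1], [3], [4]].
Insert 2: appended to row 1. P = [[1, 2], [3], [4]].

So P = [[1, 2], [3], [4]].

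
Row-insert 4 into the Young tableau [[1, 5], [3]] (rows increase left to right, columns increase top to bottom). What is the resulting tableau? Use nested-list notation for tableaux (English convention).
In row 1, 4 replaces 5 (the leftmost entry greater than 4); 5 is bumped to row 2. 5 is appended to row 2. The new tableau is [[1, 4], [3, 5]].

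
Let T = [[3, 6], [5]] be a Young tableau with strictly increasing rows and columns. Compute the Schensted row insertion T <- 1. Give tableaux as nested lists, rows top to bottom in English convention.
In row 1, 1 replaces 3 (the leftmost entry greater than 1); 3 is bumped to row 2. In row 2, 3 replaces 5 (the leftmost entry greater than 3); 5 is bumped to row 3. 5 starts a new row 3. The new tableau is [[1, 6], [3], [5]].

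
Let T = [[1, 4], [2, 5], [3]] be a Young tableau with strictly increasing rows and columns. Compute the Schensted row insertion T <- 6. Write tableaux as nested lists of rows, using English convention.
[[1, 4, 6], [2, 5], [3]]

6 is larger than every entry of row 1, so it is appended to row 1. The new tableau is [[1, 4, 6], [2, 5], [3]].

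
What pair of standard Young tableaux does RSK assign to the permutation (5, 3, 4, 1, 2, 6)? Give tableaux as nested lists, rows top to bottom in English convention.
Insert each entry of the permutation into P by Schensted row insertion, recording in Q the position of each new cell.

Insert 5: appended to row 1. P = [[5]].
Insert 3: 3 bumps 5 from row 1; 5 starts row 2. P = [[3], [5]].
Insert 4: appended to row 1. P = [[3, 4], [5]].
Insert 1: 1 bumps 3 from row 1; 3 bumps 5 from row 2; 5 starts row 3. P = [[1, 4], [3], [5]].
Insert 2: 2 bumps 4 from row 1; 4 appends to row 2. P = [[1, 2], [3, 4], [5]].
Insert 6: appended to row 1. P = [[1, 2, 6], [3, 4], [5]].

So P = [[1, 2, 6], [3, 4], [5]], Q = [[1, 3, 6], [2, 5], [4]].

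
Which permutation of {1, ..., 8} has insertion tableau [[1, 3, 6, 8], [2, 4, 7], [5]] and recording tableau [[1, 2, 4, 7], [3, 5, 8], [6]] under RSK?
2 5 1 7 4 3 8 6

Reverse RSK: for i = n, n-1, ..., 1, locate i in Q, remove the corresponding corner cell from P, and reverse-bump its entry up through P; the value ejected from row 1 is w(i).

So w = 2 5 1 7 4 3 8 6.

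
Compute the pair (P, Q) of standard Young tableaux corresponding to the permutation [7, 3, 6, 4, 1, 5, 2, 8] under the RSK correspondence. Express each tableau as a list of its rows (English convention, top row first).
P = [[1, 2, 5, 8], [3, 4], [6], [7]], Q = [[1, 3, 6, 8], [2, 7], [4], [5]]

Insert each entry of the permutation into P by Schensted row insertion, recording in Q the position of each new cell.

Insert 7: appended to row 1. P = [[7]].
Insert 3: 3 bumps 7 from row 1; 7 starts row 2. P = [[3], [7]].
Insert 6: appended to row 1. P = [[3, 6], [7]].
Insert 4: 4 bumps 6 from row 1; 6 bumps 7 from row 2; 7 starts row 3. P = [[3, 4], [6], [7]].
Insert 1: 1 bumps 3 from row 1; 3 bumps 6 from row 2; 6 bumps 7 from row 3; 7 starts row 4. P = [[1, 4], [3], [6], [7]].
Insert 5: appended to row 1. P = [[1, 4, 5], [3], [6], [7]].
Insert 2: 2 bumps 4 from row 1; 4 appends to row 2. P = [[1, 2, 5], [3, 4], [6], [7]].
Insert 8: appended to row 1. P = [[1, 2, 5, 8], [3, 4], [6], [7]].

So P = [[1, 2, 5, 8], [3, 4], [6], [7]], Q = [[1, 3, 6, 8], [2, 7], [4], [5]].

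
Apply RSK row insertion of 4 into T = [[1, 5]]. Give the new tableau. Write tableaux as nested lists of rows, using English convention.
In row 1, 4 replaces 5 (the leftmost entry greater than 4); 5 is bumped to row 2. 5 starts a new row 2. The new tableau is [[1, 4], [5]].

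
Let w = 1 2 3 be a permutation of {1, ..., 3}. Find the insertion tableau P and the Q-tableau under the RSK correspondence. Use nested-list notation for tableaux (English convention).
Insert each entry of the permutation into P by Schensted row insertion, recording in Q the position of each new cell.

Insert 1: appended to row 1. P = [[1]].
Insert 2: appended to row 1. P = [[1, 2]].
Insert 3: appended to row 1. P = [[1, 2, 3]].

So P = [[1, 2, 3]], Q = [[1, 2, 3]].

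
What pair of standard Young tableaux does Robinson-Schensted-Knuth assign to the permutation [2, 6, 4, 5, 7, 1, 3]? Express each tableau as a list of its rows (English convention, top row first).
Insert each entry of the permutation into P by Schensted row insertion, recording in Q the position of each new cell.

After inserting 2: P = [[2]].
After inserting 6: P = [[2, 6]].
After inserting 4: P = [[2, 4], [6]].
After inserting 5: P = [[2, 4, 5], [6]].
After inserting 7: P = [[2, 4, 5, 7], [6]].
After inserting 1: P = [[1, 4, 5, 7], [2], [6]].
After inserting 3: P = [[1, 3, 5, 7], [2, 4], [6]].

So P = [[1, 3, 5, 7], [2, 4], [6]], Q = [[1, 2, 4, 5], [3, 7], [6]].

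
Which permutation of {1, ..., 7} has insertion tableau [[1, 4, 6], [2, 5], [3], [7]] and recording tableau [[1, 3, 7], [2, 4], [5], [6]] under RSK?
3 2 7 5 4 1 6

Reverse the RSK construction: for i from n down to 1, find the cell of Q containing i, remove the entry at that cell from P, and reverse-bump it up through P; the value ejected from row 1 is w(i).

Step i=7: Q has 7 at row 1, column 3; remove that cell from P, ejecting 6. So w(7) = 6. P is now [[1, 4], [2, 5], [3], [7]].
Step i=6: Q has 6 at row 4, column 1; remove 7 from row 4 of P and reverse-bump: 7 enters row 3 and ejects 3; 3 enters row 2 and ejects 2; 2 enters row 1 and ejects 1. So w(6) = 1. P is now [[2, 4], [3, 5], [7]].
Step i=5: Q has 5 at row 3, column 1; remove 7 from row 3 of P and reverse-bump: 7 enters row 2 and ejects 5; 5 enters row 1 and ejects 4. So w(5) = 4. P is now [[2, 5], [3, 7]].
Step i=4: Q has 4 at row 2, column 2; remove 7 from row 2 of P and reverse-bump: 7 enters row 1 and ejects 5. So w(4) = 5. P is now [[2, 7], [3]].
Step i=3: Q has 3 at row 1, column 2; remove that cell from P, ejecting 7. So w(3) = 7. P is now [[2], [3]].
Step i=2: Q has 2 at row 2, column 1; remove 3 from row 2 of P and reverse-bump: 3 enters row 1 and ejects 2. So w(2) = 2. P is now [[3]].
Step i=1: Q has 1 at row 1, column 1; remove that cell from P, ejecting 3. So w(1) = 3. P is now [].

So w = 3 2 7 5 4 1 6.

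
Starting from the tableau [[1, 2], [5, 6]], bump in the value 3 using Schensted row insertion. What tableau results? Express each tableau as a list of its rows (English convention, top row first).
[[1, 2, 3], [5, 6]]

3 is larger than every entry of row 1, so it is appended to row 1. The new tableau is [[1, 2, 3], [5, 6]].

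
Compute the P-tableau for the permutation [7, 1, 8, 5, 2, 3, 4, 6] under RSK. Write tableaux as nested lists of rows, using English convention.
Insert 7: appended to row 1. P = [[7]].
Insert 1: 1 bumps 7 from row 1; 7 starts row 2. P = [[1], [7]].
Insert 8: appended to row 1. P = [[1, 8], [7]].
Insert 5: 5 bumps 8 from row 1; 8 appends to row 2. P = [[1, 5], [7, 8]].
Insert 2: 2 bumps 5 from row 1; 5 bumps 7 from row 2; 7 starts row 3. P = [[1, 2], [5, 8], [7]].
Insert 3: appended to row 1. P = [[1, 2, 3], [5, 8], [7]].
Insert 4: appended to row 1. P = [[1, 2, 3, 4], [5, 8], [7]].
Insert 6: appended to row 1. P = [[1, 2, 3, 4, 6], [5, 8], [7]].

So P = [[1, 2, 3, 4, 6], [5, 8], [7]].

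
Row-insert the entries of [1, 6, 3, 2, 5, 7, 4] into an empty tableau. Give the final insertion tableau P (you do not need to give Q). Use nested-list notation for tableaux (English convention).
P = [[1, 2, 4, 7], [3, 5], [6]]

After inserting 1: P = [[1]].
After inserting 6: P = [[1, 6]].
After inserting 3: P = [[1, 3], [6]].
After inserting 2: P = [[1, 2], [3], [6]].
After inserting 5: P = [[1, 2, 5], [3], [6]].
After inserting 7: P = [[1, 2, 5, 7], [3], [6]].
After inserting 4: P = [[1, 2, 4, 7], [3, 5], [6]].

So P = [[1, 2, 4, 7], [3, 5], [6]].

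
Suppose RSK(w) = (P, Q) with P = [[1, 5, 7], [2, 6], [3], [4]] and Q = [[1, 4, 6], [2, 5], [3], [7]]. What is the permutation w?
4 3 2 6 5 7 1

Reverse the RSK construction: for i from n down to 1, find the cell of Q containing i, remove the entry at that cell from P, and reverse-bump it up through P; the value ejected from row 1 is w(i).

Step i=7: Q has 7 at row 4, column 1; remove 4 from row 4 of P and reverse-bump: 4 enters row 3 and ejects 3; 3 enters row 2 and ejects 2; 2 enters row 1 and ejects 1. So w(7) = 1. P is now [[2, 5, 7], [3, 6], [4]].
Step i=6: Q has 6 at row 1, column 3; remove that cell from P, ejecting 7. So w(6) = 7. P is now [[2, 5], [3, 6], [4]].
Step i=5: Q has 5 at row 2, column 2; remove 6 from row 2 of P and reverse-bump: 6 enters row 1 and ejects 5. So w(5) = 5. P is now [[2, 6], [3], [4]].
Step i=4: Q has 4 at row 1, column 2; remove that cell from P, ejecting 6. So w(4) = 6. P is now [[2], [3], [4]].
Step i=3: Q has 3 at row 3, column 1; remove 4 from row 3 of P and reverse-bump: 4 enters row 2 and ejects 3; 3 enters row 1 and ejects 2. So w(3) = 2. P is now [[3], [4]].
Step i=2: Q has 2 at row 2, column 1; remove 4 from row 2 of P and reverse-bump: 4 enters row 1 and ejects 3. So w(2) = 3. P is now [[4]].
Step i=1: Q has 1 at row 1, column 1; remove that cell from P, ejecting 4. So w(1) = 4. P is now [].

So w = 4 3 2 6 5 7 1.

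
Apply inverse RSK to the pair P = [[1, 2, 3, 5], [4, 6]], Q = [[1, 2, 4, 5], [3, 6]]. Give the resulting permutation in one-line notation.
Reverse the RSK construction: for i from n down to 1, find the cell of Q containing i, remove the entry at that cell from P, and reverse-bump it up through P; the value ejected from row 1 is w(i).

Step i=6: Q has 6 at row 2, column 2; remove 6 from row 2 of P and reverse-bump: 6 enters row 1 and ejects 5. So w(6) = 5. P is now [[1, 2, 3, 6], [4]].
Step i=5: Q has 5 at row 1, column 4; remove that cell from P, ejecting 6. So w(5) = 6. P is now [[1, 2, 3], [4]].
Step i=4: Q has 4 at row 1, column 3; remove that cell from P, ejecting 3. So w(4) = 3. P is now [[1, 2], [4]].
Step i=3: Q has 3 at row 2, column 1; remove 4 from row 2 of P and reverse-bump: 4 enters row 1 and ejects 2. So w(3) = 2. P is now [[1, 4]].
Step i=2: Q has 2 at row 1, column 2; remove that cell from P, ejecting 4. So w(2) = 4. P is now [[1]].
Step i=1: Q has 1 at row 1, column 1; remove that cell from P, ejecting 1. So w(1) = 1. P is now [].

So w = 1 4 2 3 6 5.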